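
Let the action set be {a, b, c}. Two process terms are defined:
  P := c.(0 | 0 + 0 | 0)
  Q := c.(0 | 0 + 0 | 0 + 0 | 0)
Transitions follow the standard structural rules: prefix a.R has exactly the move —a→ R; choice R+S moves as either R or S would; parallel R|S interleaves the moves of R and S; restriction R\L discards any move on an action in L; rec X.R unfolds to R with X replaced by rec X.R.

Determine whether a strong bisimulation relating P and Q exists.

LTS(P): 2 reachable states
  u0 = c.(0 | 0 + 0 | 0) → -c-> u1
  u1 = 0 | 0 + 0 | 0 → ·
LTS(Q): 2 reachable states
  v0 = c.(0 | 0 + 0 | 0 + 0 | 0) → -c-> v1
  v1 = 0 | 0 + 0 | 0 + 0 | 0 → ·
Coarsest stable partition (strong bisimilarity classes):
  B0 = {u0, v0}
  B1 = {u1, v1}
u0 ∈ B0, v0 ∈ B0 → same block

bisimilar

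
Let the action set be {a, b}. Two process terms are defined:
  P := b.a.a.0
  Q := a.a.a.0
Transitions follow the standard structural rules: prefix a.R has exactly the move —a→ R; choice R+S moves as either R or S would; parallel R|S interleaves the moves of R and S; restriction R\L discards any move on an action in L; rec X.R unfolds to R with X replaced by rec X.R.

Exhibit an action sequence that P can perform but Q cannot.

LTS(P): 4 reachable states
  u0 = b.a.a.0 | -b-> u1
  u1 = a.a.0 | -a-> u2
  u2 = a.0 | -a-> u3
  u3 = 0 | ·
LTS(Q): 4 reachable states
  v0 = a.a.a.0 | -a-> v1
  v1 = a.a.0 | -a-> v2
  v2 = a.0 | -a-> v3
  v3 = 0 | ·
Run σ = ⟨b⟩ on P: start {u0}
  step 1 (b): {u1}
  — P admits the full trace.
Run σ = ⟨b⟩ on Q: start {v0}
  step 1 (b): ∅  — Q cannot continue

b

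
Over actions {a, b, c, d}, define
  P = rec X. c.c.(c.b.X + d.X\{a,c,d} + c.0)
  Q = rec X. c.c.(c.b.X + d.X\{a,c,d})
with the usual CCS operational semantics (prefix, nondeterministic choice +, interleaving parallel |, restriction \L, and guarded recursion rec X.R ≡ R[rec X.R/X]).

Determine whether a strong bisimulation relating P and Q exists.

P's transition system — 6 states:
  p0 = rec X. c.c.(c.b.X + d.X\{a,c,d} + c.0) ⊢ ··c··> p1
  p1 = c.(c.b.(rec X. c.c.(c.b.X + d.X\{a,c,d} + c.0)) + d.(rec X. c.c.(c.b.X + d.X\{a,c,d} + c.0))\{a,c,d} + c.0) ⊢ ··c··> p2
  p2 = c.b.(rec X. c.c.(c.b.X + d.X\{a,c,d} + c.0)) + d.(rec X. c.c.(c.b.X + d.X\{a,c,d} + c.0))\{a,c,d} + c.0 ⊢ ··c··> p3, ··c··> p4, ··d··> p5
  p3 = 0 ⊢ deadlocked
  p4 = b.(rec X. c.c.(c.b.X + d.X\{a,c,d} + c.0)) ⊢ ··b··> p0
  p5 = (rec X. c.c.(c.b.X + d.X\{a,c,d} + c.0))\{a,c,d} ⊢ deadlocked
Q's transition system — 5 states:
  q0 = rec X. c.c.(c.b.X + d.X\{a,c,d}) ⊢ ··c··> q1
  q1 = c.(c.b.(rec X. c.c.(c.b.X + d.X\{a,c,d})) + d.(rec X. c.c.(c.b.X + d.X\{a,c,d}))\{a,c,d}) ⊢ ··c··> q2
  q2 = c.b.(rec X. c.c.(c.b.X + d.X\{a,c,d})) + d.(rec X. c.c.(c.b.X + d.X\{a,c,d}))\{a,c,d} ⊢ ··c··> q3, ··d··> q4
  q3 = b.(rec X. c.c.(c.b.X + d.X\{a,c,d})) ⊢ ··b··> q0
  q4 = (rec X. c.c.(c.b.X + d.X\{a,c,d}))\{a,c,d} ⊢ deadlocked
Coarsest stable partition (strong bisimilarity classes):
  B0 = {p0}
  B1 = {p1}
  B2 = {p2}
  B3 = {p4}
  B4 = {p3, p5, q4}
  B5 = {q0}
  B6 = {q1}
  B7 = {q2}
  B8 = {q3}
p0 ∈ B0, q0 ∈ B5 → different blocks

P ≁ Q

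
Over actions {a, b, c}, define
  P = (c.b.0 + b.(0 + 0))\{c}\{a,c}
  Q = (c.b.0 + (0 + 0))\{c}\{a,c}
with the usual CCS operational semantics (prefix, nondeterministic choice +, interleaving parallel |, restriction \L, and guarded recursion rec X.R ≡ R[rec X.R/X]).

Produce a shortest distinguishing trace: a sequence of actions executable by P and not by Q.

Reachable graph of P (2 states):
  m0 = (c.b.0 + b.(0 + 0))\{c}\{a,c} ⊢ ··b··> m1
  m1 = (0 + 0)\{c}\{a,c} ⊢ ∅
Reachable graph of Q (1 states):
  n0 = (c.b.0 + (0 + 0))\{c}\{a,c} ⊢ ∅
Executing b from P (initial set {m0}):
  after b @ step 1: {m1}
  — P admits the full trace.
Executing b from Q (initial set {n0}):
  after b @ step 1: ∅ (Q stuck)

b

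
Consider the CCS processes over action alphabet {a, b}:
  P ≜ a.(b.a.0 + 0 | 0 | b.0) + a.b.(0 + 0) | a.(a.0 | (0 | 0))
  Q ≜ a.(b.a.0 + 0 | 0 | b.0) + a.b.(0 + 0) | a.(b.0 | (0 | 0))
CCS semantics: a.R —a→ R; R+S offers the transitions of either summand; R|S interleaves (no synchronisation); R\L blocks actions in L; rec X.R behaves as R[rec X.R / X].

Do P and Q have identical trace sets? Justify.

NO — witness ⟨aaa⟩

P's transition system — 13 states:
  s0 = a.(b.a.0 + 0 | 0 | b.0) + a.b.(0 + 0) | a.(a.0 | (0 | 0)) ⊢ —a→ s1, —a→ s2, —a→ s3
  s1 = a.b.(0 + 0) | (a.0 | (0 | 0)) ⊢ —a→ s4, —a→ s5
  s2 = b.(0 + 0) | a.(a.0 | (0 | 0)) ⊢ —a→ s5, —b→ s6
  s3 = b.a.0 + 0 | 0 | b.0 ⊢ —b→ s7, —b→ s8
  s4 = a.b.(0 + 0) | (0 | (0 | 0)) ⊢ —a→ s9
  s5 = b.(0 + 0) | (a.0 | (0 | 0)) ⊢ —a→ s9, —b→ s10
  s6 = (0 + 0) | a.(a.0 | (0 | 0)) ⊢ —a→ s10
  s7 = 0 | 0 | 0 ⊢ ∅
  s8 = a.0 ⊢ —a→ s11
  s9 = b.(0 + 0) | (0 | (0 | 0)) ⊢ —b→ s12
  s10 = (0 + 0) | (a.0 | (0 | 0)) ⊢ —a→ s12
  s11 = 0 ⊢ ∅
  s12 = (0 + 0) | (0 | (0 | 0)) ⊢ ∅
Q's transition system — 13 states:
  t0 = a.(b.a.0 + 0 | 0 | b.0) + a.b.(0 + 0) | a.(b.0 | (0 | 0)) ⊢ —a→ t1, —a→ t2, —a→ t3
  t1 = a.b.(0 + 0) | (b.0 | (0 | 0)) ⊢ —a→ t4, —b→ t5
  t2 = b.(0 + 0) | a.(b.0 | (0 | 0)) ⊢ —a→ t4, —b→ t6
  t3 = b.a.0 + 0 | 0 | b.0 ⊢ —b→ t7, —b→ t8
  t4 = b.(0 + 0) | (b.0 | (0 | 0)) ⊢ —b→ t10, —b→ t9
  t5 = a.b.(0 + 0) | (0 | (0 | 0)) ⊢ —a→ t10
  t6 = (0 + 0) | a.(b.0 | (0 | 0)) ⊢ —a→ t9
  t7 = 0 | 0 | 0 ⊢ ∅
  t8 = a.0 ⊢ —a→ t11
  t9 = (0 + 0) | (b.0 | (0 | 0)) ⊢ —b→ t12
  t10 = b.(0 + 0) | (0 | (0 | 0)) ⊢ —b→ t12
  t11 = 0 ⊢ ∅
  t12 = (0 + 0) | (0 | (0 | 0)) ⊢ ∅
Trace ⟨aaa⟩ through P, begin at {s0}:
  after a @ step 1: {s1, s2, s3}
  after a @ step 2: {s4, s5}
  after a @ step 3: {s9}
  P completes σ.
Trace ⟨aaa⟩ through Q, begin at {t0}:
  after a @ step 1: {t1, t2, t3}
  after a @ step 2: {t4}
  after a @ step 3: no successor for Q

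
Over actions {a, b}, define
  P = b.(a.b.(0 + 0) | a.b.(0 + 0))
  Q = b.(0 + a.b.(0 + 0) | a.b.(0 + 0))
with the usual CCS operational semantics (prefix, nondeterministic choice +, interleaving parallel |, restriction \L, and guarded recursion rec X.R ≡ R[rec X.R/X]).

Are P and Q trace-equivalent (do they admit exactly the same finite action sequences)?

traces(P) = traces(Q)

Reachable graph of P (10 states):
  p0 = b.(a.b.(0 + 0) | a.b.(0 + 0)) has moves --b--▸ p1
  p1 = a.b.(0 + 0) | a.b.(0 + 0) has moves --a--▸ p2, --a--▸ p3
  p2 = a.b.(0 + 0) | b.(0 + 0) has moves --a--▸ p4, --b--▸ p5
  p3 = b.(0 + 0) | a.b.(0 + 0) has moves --a--▸ p4, --b--▸ p6
  p4 = b.(0 + 0) | b.(0 + 0) has moves --b--▸ p7, --b--▸ p8
  p5 = a.b.(0 + 0) | (0 + 0) has moves --a--▸ p8
  p6 = (0 + 0) | a.b.(0 + 0) has moves --a--▸ p7
  p7 = (0 + 0) | b.(0 + 0) has moves --b--▸ p9
  p8 = b.(0 + 0) | (0 + 0) has moves --b--▸ p9
  p9 = (0 + 0) | (0 + 0) has moves (no moves)
Reachable graph of Q (10 states):
  q0 = b.(0 + a.b.(0 + 0) | a.b.(0 + 0)) has moves --b--▸ q1
  q1 = 0 + a.b.(0 + 0) | a.b.(0 + 0) has moves --a--▸ q2, --a--▸ q3
  q2 = a.b.(0 + 0) | b.(0 + 0) has moves --a--▸ q4, --b--▸ q5
  q3 = b.(0 + 0) | a.b.(0 + 0) has moves --a--▸ q4, --b--▸ q6
  q4 = b.(0 + 0) | b.(0 + 0) has moves --b--▸ q7, --b--▸ q8
  q5 = a.b.(0 + 0) | (0 + 0) has moves --a--▸ q8
  q6 = (0 + 0) | a.b.(0 + 0) has moves --a--▸ q7
  q7 = (0 + 0) | b.(0 + 0) has moves --b--▸ q9
  q8 = b.(0 + 0) | (0 + 0) has moves --b--▸ q9
  q9 = (0 + 0) | (0 + 0) has moves (no moves)
Partition-refinement fixed point:
  B0 = {p0, q0}
  B1 = {p1, q1}
  B2 = {p2, p3, q2, q3}
  B3 = {p4, q4}
  B4 = {p7, p8, q7, q8}
  B5 = {p9, q9}
  B6 = {p5, p6, q5, q6}
p0 ∈ B0, q0 ∈ B0 → same block
Bisimilar ⇒ trace-equivalent.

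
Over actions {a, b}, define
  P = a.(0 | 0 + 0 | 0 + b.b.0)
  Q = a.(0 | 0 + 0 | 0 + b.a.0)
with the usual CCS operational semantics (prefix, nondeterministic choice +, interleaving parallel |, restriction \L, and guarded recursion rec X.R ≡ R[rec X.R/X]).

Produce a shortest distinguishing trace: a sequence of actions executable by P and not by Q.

LTS(P): 4 reachable states
  m0 = a.(0 | 0 + 0 | 0 + b.b.0) | -a-> m1
  m1 = 0 | 0 + 0 | 0 + b.b.0 | -b-> m2
  m2 = b.0 | -b-> m3
  m3 = 0 | ·
LTS(Q): 4 reachable states
  n0 = a.(0 | 0 + 0 | 0 + b.a.0) | -a-> n1
  n1 = 0 | 0 + 0 | 0 + b.a.0 | -b-> n2
  n2 = a.0 | -a-> n3
  n3 = 0 | ·
Run σ = ⟨abb⟩ on P: start {m0}
  after a @ step 1: {m1}
  after b @ step 2: {m2}
  after b @ step 3: {m3}
  — P admits the full trace.
Run σ = ⟨abb⟩ on Q: start {n0}
  after a @ step 1: {n1}
  after b @ step 2: {n2}
  after b @ step 3: no successor for Q

abb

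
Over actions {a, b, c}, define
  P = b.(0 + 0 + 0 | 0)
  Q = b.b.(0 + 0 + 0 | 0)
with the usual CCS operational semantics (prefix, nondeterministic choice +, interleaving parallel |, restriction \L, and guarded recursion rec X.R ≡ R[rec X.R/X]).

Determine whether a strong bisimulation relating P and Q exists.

P ≁ Q

P's transition system — 2 states:
  p0 = b.(0 + 0 + 0 | 0) | -b-> p1
  p1 = 0 + 0 + 0 | 0 | (no moves)
Q's transition system — 3 states:
  q0 = b.b.(0 + 0 + 0 | 0) | -b-> q1
  q1 = b.(0 + 0 + 0 | 0) | -b-> q2
  q2 = 0 + 0 + 0 | 0 | (no moves)
Coarsest stable partition (strong bisimilarity classes):
  B0 = {p0, q1}
  B1 = {p1, q2}
  B2 = {q0}
p0 ∈ B0, q0 ∈ B2 → different blocks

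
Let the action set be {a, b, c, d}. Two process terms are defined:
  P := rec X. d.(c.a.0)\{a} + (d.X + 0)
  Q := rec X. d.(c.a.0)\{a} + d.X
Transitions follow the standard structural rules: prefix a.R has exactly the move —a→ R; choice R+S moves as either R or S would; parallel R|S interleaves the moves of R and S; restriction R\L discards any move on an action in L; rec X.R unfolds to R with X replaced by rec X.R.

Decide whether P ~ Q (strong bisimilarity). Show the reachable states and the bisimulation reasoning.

YES

LTS(P): 3 reachable states
  m0 = rec X. d.(c.a.0)\{a} + (d.X + 0) has moves —d→ m0, —d→ m1
  m1 = (c.a.0)\{a} has moves —c→ m2
  m2 = (a.0)\{a} has moves (no moves)
LTS(Q): 3 reachable states
  n0 = rec X. d.(c.a.0)\{a} + d.X has moves —d→ n0, —d→ n1
  n1 = (c.a.0)\{a} has moves —c→ n2
  n2 = (a.0)\{a} has moves (no moves)
Coarsest stable partition (strong bisimilarity classes):
  B0 = {m0, n0}
  B1 = {m1, n1}
  B2 = {m2, n2}
m0 ∈ B0, n0 ∈ B0 → same block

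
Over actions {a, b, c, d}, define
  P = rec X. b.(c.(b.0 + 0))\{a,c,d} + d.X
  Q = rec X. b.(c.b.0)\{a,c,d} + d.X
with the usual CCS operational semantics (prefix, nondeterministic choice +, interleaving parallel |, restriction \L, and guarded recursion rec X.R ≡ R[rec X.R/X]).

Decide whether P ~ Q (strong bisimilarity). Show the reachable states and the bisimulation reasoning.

P's transition system — 2 states:
  p0 = rec X. b.(c.(b.0 + 0))\{a,c,d} + d.X :: -b-> p1, -d-> p0
  p1 = (c.(b.0 + 0))\{a,c,d} :: stopped
Q's transition system — 2 states:
  q0 = rec X. b.(c.b.0)\{a,c,d} + d.X :: -b-> q1, -d-> q0
  q1 = (c.b.0)\{a,c,d} :: stopped
Coarsest stable partition (strong bisimilarity classes):
  B0 = {p0, q0}
  B1 = {p1, q1}
p0 ∈ B0, q0 ∈ B0 → same block

YES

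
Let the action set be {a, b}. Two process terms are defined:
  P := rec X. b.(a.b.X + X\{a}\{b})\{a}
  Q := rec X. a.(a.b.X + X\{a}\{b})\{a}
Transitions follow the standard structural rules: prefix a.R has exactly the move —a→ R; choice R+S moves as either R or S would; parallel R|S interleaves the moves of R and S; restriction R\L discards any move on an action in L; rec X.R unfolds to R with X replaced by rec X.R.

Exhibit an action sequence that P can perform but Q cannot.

LTS(P): 2 reachable states
  m0 = rec X. b.(a.b.X + X\{a}\{b})\{a} :: ··b··> m1
  m1 = (a.b.(rec X. b.(a.b.X + X\{a}\{b})\{a}) + (rec X. b.(a.b.X + X\{a}\{b})\{a})\{a}\{b})\{a} :: ∅
LTS(Q): 2 reachable states
  n0 = rec X. a.(a.b.X + X\{a}\{b})\{a} :: ··a··> n1
  n1 = (a.b.(rec X. a.(a.b.X + X\{a}\{b})\{a}) + (rec X. a.(a.b.X + X\{a}\{b})\{a})\{a}\{b})\{a} :: ∅
Run σ = ⟨b⟩ on P: start {m0}
  [1] b ⇒ {m1}
  P completes σ.
Run σ = ⟨b⟩ on Q: start {n0}
  [1] b ⇒ ∅  — Q cannot continue

b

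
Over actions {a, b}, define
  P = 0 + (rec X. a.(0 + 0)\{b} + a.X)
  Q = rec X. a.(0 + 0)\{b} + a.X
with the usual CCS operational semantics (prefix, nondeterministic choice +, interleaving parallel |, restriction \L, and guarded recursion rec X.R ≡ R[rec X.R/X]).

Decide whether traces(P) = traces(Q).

traces(P) = traces(Q)

LTS(P): 3 reachable states
  u0 = 0 + (rec X. a.(0 + 0)\{b} + a.X) → --a--▸ u1, --a--▸ u2
  u1 = (0 + 0)\{b} → stopped
  u2 = rec X. a.(0 + 0)\{b} + a.X → --a--▸ u1, --a--▸ u2
LTS(Q): 2 reachable states
  v0 = rec X. a.(0 + 0)\{b} + a.X → --a--▸ v0, --a--▸ v1
  v1 = (0 + 0)\{b} → stopped
Bisimilarity quotient blocks:
  B0 = {u0, u2, v0}
  B1 = {u1, v1}
u0 ∈ B0, v0 ∈ B0 → same block
Bisimilar ⇒ trace-equivalent.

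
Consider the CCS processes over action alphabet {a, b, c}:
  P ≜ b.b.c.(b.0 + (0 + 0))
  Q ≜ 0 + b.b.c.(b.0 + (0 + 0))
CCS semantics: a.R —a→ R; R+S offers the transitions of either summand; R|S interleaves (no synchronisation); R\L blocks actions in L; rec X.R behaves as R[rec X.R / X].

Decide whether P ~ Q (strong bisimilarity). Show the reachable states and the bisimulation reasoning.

bisimilar

Reachable graph of P (5 states):
  u0 = b.b.c.(b.0 + (0 + 0)) ⊢ —b→ u1
  u1 = b.c.(b.0 + (0 + 0)) ⊢ —b→ u2
  u2 = c.(b.0 + (0 + 0)) ⊢ —c→ u3
  u3 = b.0 + (0 + 0) ⊢ —b→ u4
  u4 = 0 ⊢ ·
Reachable graph of Q (5 states):
  v0 = 0 + b.b.c.(b.0 + (0 + 0)) ⊢ —b→ v1
  v1 = b.c.(b.0 + (0 + 0)) ⊢ —b→ v2
  v2 = c.(b.0 + (0 + 0)) ⊢ —c→ v3
  v3 = b.0 + (0 + 0) ⊢ —b→ v4
  v4 = 0 ⊢ ·
Coarsest stable partition (strong bisimilarity classes):
  B0 = {u0, v0}
  B1 = {u1, v1}
  B2 = {u2, v2}
  B3 = {u3, v3}
  B4 = {u4, v4}
u0 ∈ B0, v0 ∈ B0 → same block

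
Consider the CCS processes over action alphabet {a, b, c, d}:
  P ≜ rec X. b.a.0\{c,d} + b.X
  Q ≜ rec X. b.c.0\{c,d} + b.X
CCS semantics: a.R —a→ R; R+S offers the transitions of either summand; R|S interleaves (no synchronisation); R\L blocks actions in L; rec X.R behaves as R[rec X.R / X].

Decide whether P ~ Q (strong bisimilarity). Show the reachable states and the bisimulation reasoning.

P ≁ Q

LTS(P): 3 reachable states
  p0 = rec X. b.a.0\{c,d} + b.X | -b-> p0, -b-> p1
  p1 = a.0\{c,d} | -a-> p2
  p2 = 0\{c,d} | (no moves)
LTS(Q): 3 reachable states
  q0 = rec X. b.c.0\{c,d} + b.X | -b-> q0, -b-> q1
  q1 = c.0\{c,d} | -c-> q2
  q2 = 0\{c,d} | (no moves)
Coarsest stable partition (strong bisimilarity classes):
  B0 = {p0}
  B1 = {p1}
  B2 = {p2, q2}
  B3 = {q0}
  B4 = {q1}
p0 ∈ B0, q0 ∈ B3 → different blocks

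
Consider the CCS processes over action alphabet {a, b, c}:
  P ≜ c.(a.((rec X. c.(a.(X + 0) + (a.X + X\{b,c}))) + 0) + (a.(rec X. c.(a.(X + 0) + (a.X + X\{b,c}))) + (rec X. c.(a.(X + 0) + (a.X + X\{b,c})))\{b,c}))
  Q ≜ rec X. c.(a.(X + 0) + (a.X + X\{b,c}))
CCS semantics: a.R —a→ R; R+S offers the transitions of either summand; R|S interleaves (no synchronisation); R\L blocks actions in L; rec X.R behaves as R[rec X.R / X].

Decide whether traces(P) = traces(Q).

P's transition system — 4 states:
  u0 = c.(a.((rec X. c.(a.(X + 0) + (a.X + X\{b,c}))) + 0) + (a.(rec X. c.(a.(X + 0) + (a.X + X\{b,c}))) + (rec X. c.(a.(X + 0) + (a.X + X\{b,c})))\{b,c})) ⊢ —c→ u1
  u1 = a.((rec X. c.(a.(X + 0) + (a.X + X\{b,c}))) + 0) + (a.(rec X. c.(a.(X + 0) + (a.X + X\{b,c}))) + (rec X. c.(a.(X + 0) + (a.X + X\{b,c})))\{b,c}) ⊢ —a→ u2, —a→ u3
  u2 = (rec X. c.(a.(X + 0) + (a.X + X\{b,c}))) + 0 ⊢ —c→ u1
  u3 = rec X. c.(a.(X + 0) + (a.X + X\{b,c})) ⊢ —c→ u1
Q's transition system — 3 states:
  v0 = rec X. c.(a.(X + 0) + (a.X + X\{b,c})) ⊢ —c→ v1
  v1 = a.((rec X. c.(a.(X + 0) + (a.X + X\{b,c}))) + 0) + (a.(rec X. c.(a.(X + 0) + (a.X + X\{b,c}))) + (rec X. c.(a.(X + 0) + (a.X + X\{b,c})))\{b,c}) ⊢ —a→ v0, —a→ v2
  v2 = (rec X. c.(a.(X + 0) + (a.X + X\{b,c}))) + 0 ⊢ —c→ v1
Partition-refinement fixed point:
  B0 = {u0, u2, u3, v0, v2}
  B1 = {u1, v1}
u0 ∈ B0, v0 ∈ B0 → same block
Bisimilar ⇒ trace-equivalent.

traces(P) = traces(Q)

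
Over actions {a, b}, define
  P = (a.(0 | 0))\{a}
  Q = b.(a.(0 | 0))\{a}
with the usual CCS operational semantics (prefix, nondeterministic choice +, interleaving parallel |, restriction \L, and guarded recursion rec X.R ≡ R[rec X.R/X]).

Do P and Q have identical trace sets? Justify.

Reachable graph of P (1 states):
  u0 = (a.(0 | 0))\{a} → ∅
Reachable graph of Q (2 states):
  v0 = b.(a.(0 | 0))\{a} → =b=> v1
  v1 = (a.(0 | 0))\{a} → ∅
Trace ⟨b⟩ through Q, begin at {v0}:
  [1] b ⇒ {v1}
  — Q admits the full trace.
Trace ⟨b⟩ through P, begin at {u0}:
  [1] b ⇒ ∅ (P stuck)

NO — witness ⟨b⟩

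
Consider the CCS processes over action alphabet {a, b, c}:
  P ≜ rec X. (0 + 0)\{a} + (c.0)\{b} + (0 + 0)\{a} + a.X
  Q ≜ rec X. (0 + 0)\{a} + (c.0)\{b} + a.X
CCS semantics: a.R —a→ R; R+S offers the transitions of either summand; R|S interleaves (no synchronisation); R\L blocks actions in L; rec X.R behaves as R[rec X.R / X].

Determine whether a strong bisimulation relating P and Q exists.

bisimilar

LTS(P): 2 reachable states
  m0 = rec X. (0 + 0)\{a} + (c.0)\{b} + (0 + 0)\{a} + a.X ⊢ -a-> m0, -c-> m1
  m1 = 0\{b} ⊢ stopped
LTS(Q): 2 reachable states
  n0 = rec X. (0 + 0)\{a} + (c.0)\{b} + a.X ⊢ -a-> n0, -c-> n1
  n1 = 0\{b} ⊢ stopped
Coarsest stable partition (strong bisimilarity classes):
  B0 = {m0, n0}
  B1 = {m1, n1}
m0 ∈ B0, n0 ∈ B0 → same block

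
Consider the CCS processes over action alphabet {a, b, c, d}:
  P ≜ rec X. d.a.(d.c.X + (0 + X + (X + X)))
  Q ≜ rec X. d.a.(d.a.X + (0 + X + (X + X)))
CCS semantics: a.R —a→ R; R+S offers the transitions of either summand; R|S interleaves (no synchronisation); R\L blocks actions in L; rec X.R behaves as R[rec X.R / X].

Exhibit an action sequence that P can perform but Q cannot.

P's transition system — 4 states:
  m0 = rec X. d.a.(d.c.X + (0 + X + (X + X))) :: ··d··> m1
  m1 = a.(d.c.(rec X. d.a.(d.c.X + (0 + X + (X + X)))) + (0 + (rec X. d.a.(d.c.X + (0 + X + (X + X)))) + ((rec X. d.a.(d.c.X + (0 + X + (X + X)))) + (rec X. d.a.(d.c.X + (0 + X + (X + X))))))) :: ··a··> m2
  m2 = d.c.(rec X. d.a.(d.c.X + (0 + X + (X + X)))) + (0 + (rec X. d.a.(d.c.X + (0 + X + (X + X)))) + ((rec X. d.a.(d.c.X + (0 + X + (X + X)))) + (rec X. d.a.(d.c.X + (0 + X + (X + X)))))) :: ··d··> m1, ··d··> m3
  m3 = c.(rec X. d.a.(d.c.X + (0 + X + (X + X)))) :: ··c··> m0
Q's transition system — 4 states:
  n0 = rec X. d.a.(d.a.X + (0 + X + (X + X))) :: ··d··> n1
  n1 = a.(d.a.(rec X. d.a.(d.a.X + (0 + X + (X + X)))) + (0 + (rec X. d.a.(d.a.X + (0 + X + (X + X)))) + ((rec X. d.a.(d.a.X + (0 + X + (X + X)))) + (rec X. d.a.(d.a.X + (0 + X + (X + X))))))) :: ··a··> n2
  n2 = d.a.(rec X. d.a.(d.a.X + (0 + X + (X + X)))) + (0 + (rec X. d.a.(d.a.X + (0 + X + (X + X)))) + ((rec X. d.a.(d.a.X + (0 + X + (X + X)))) + (rec X. d.a.(d.a.X + (0 + X + (X + X)))))) :: ··d··> n1, ··d··> n3
  n3 = a.(rec X. d.a.(d.a.X + (0 + X + (X + X)))) :: ··a··> n0
Trace ⟨dadc⟩ through P, begin at {m0}:
  step 1 (d): {m1}
  step 2 (a): {m2}
  step 3 (d): {m1, m3}
  step 4 (c): {m0}
  — P admits the full trace.
Trace ⟨dadc⟩ through Q, begin at {n0}:
  step 1 (d): {n1}
  step 2 (a): {n2}
  step 3 (d): {n1, n3}
  step 4 (c): ∅ (Q stuck)

dadc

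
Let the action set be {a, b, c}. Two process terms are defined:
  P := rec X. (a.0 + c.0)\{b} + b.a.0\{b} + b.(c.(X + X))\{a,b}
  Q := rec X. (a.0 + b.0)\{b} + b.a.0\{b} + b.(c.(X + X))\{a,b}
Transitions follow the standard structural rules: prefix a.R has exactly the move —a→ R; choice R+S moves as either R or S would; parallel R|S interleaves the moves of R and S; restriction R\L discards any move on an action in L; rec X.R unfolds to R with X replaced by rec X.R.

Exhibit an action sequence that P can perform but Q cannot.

c

Reachable graph of P (6 states):
  u0 = rec X. (a.0 + c.0)\{b} + b.a.0\{b} + b.(c.(X + X))\{a,b} :: —a→ u1, —b→ u2, —b→ u3, —c→ u1
  u1 = 0\{b} :: stopped
  u2 = (c.((rec X. (a.0 + c.0)\{b} + b.a.0\{b} + b.(c.(X + X))\{a,b}) + (rec X. (a.0 + c.0)\{b} + b.a.0\{b} + b.(c.(X + X))\{a,b})))\{a,b} :: —c→ u4
  u3 = a.0\{b} :: —a→ u1
  u4 = ((rec X. (a.0 + c.0)\{b} + b.a.0\{b} + b.(c.(X + X))\{a,b}) + (rec X. (a.0 + c.0)\{b} + b.a.0\{b} + b.(c.(X + X))\{a,b}))\{a,b} :: —c→ u5
  u5 = 0\{b}\{a,b} :: stopped
Reachable graph of Q (5 states):
  v0 = rec X. (a.0 + b.0)\{b} + b.a.0\{b} + b.(c.(X + X))\{a,b} :: —a→ v1, —b→ v2, —b→ v3
  v1 = 0\{b} :: stopped
  v2 = (c.((rec X. (a.0 + b.0)\{b} + b.a.0\{b} + b.(c.(X + X))\{a,b}) + (rec X. (a.0 + b.0)\{b} + b.a.0\{b} + b.(c.(X + X))\{a,b})))\{a,b} :: —c→ v4
  v3 = a.0\{b} :: —a→ v1
  v4 = ((rec X. (a.0 + b.0)\{b} + b.a.0\{b} + b.(c.(X + X))\{a,b}) + (rec X. (a.0 + b.0)\{b} + b.a.0\{b} + b.(c.(X + X))\{a,b}))\{a,b} :: stopped
Trace ⟨c⟩ through P, begin at {u0}:
  step 1 (c): {u1}
  — P admits the full trace.
Trace ⟨c⟩ through Q, begin at {v0}:
  step 1 (c): ∅  — Q cannot continue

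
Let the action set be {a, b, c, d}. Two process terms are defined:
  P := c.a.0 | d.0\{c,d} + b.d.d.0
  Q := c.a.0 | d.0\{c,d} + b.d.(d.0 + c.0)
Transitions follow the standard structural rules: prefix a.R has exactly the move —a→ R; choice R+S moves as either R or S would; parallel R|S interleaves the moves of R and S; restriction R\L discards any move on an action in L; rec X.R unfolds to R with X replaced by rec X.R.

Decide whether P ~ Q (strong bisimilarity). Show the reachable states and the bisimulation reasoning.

P ≁ Q

Reachable graph of P (9 states):
  m0 = c.a.0 | d.0\{c,d} + b.d.d.0 has moves =b=> m1, =c=> m2, =d=> m3
  m1 = d.d.0 has moves =d=> m4
  m2 = a.0 | d.0\{c,d} has moves =a=> m5, =d=> m6
  m3 = c.a.0 | 0\{c,d} has moves =c=> m6
  m4 = d.0 has moves =d=> m7
  m5 = 0 | d.0\{c,d} has moves =d=> m8
  m6 = a.0 | 0\{c,d} has moves =a=> m8
  m7 = 0 has moves deadlocked
  m8 = 0 | 0\{c,d} has moves deadlocked
Reachable graph of Q (9 states):
  n0 = c.a.0 | d.0\{c,d} + b.d.(d.0 + c.0) has moves =b=> n1, =c=> n2, =d=> n3
  n1 = d.(d.0 + c.0) has moves =d=> n4
  n2 = a.0 | d.0\{c,d} has moves =a=> n5, =d=> n6
  n3 = c.a.0 | 0\{c,d} has moves =c=> n6
  n4 = d.0 + c.0 has moves =c=> n7, =d=> n7
  n5 = 0 | d.0\{c,d} has moves =d=> n8
  n6 = a.0 | 0\{c,d} has moves =a=> n8
  n7 = 0 has moves deadlocked
  n8 = 0 | 0\{c,d} has moves deadlocked
Coarsest stable partition (strong bisimilarity classes):
  B0 = {m0}
  B1 = {m3, n3}
  B2 = {m6, n6}
  B3 = {m7, m8, n7, n8}
  B4 = {m1}
  B5 = {m4, m5, n5}
  B6 = {m2, n2}
  B7 = {n0}
  B8 = {n1}
  B9 = {n4}
m0 ∈ B0, n0 ∈ B7 → different blocks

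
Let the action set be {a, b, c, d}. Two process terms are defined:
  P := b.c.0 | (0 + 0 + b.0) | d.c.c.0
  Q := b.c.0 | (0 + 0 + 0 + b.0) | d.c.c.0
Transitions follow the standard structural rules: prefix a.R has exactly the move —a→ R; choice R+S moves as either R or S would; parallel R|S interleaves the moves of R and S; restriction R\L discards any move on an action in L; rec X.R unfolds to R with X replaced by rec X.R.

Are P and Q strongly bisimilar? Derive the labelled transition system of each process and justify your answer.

LTS(P): 24 reachable states
  p0 = b.c.0 | (0 + 0 + b.0) | d.c.c.0 | —b→ p1, —b→ p2, —d→ p3
  p1 = b.c.0 | 0 | d.c.c.0 | —b→ p4, —d→ p5
  p2 = c.0 | (0 + 0 + b.0) | d.c.c.0 | —b→ p4, —c→ p6, —d→ p7
  p3 = b.c.0 | (0 + 0 + b.0) | c.c.0 | —b→ p5, —b→ p7, —c→ p8
  p4 = c.0 | 0 | d.c.c.0 | —c→ p9, —d→ p10
  p5 = b.c.0 | 0 | c.c.0 | —b→ p10, —c→ p11
  p6 = 0 | (0 + 0 + b.0) | d.c.c.0 | —b→ p9, —d→ p12
  p7 = c.0 | (0 + 0 + b.0) | c.c.0 | —b→ p10, —c→ p12, —c→ p13
  p8 = b.c.0 | (0 + 0 + b.0) | c.0 | —b→ p11, —b→ p13, —c→ p14
  p9 = 0 | 0 | d.c.c.0 | —d→ p15
  p10 = c.0 | 0 | c.c.0 | —c→ p15, —c→ p16
  p11 = b.c.0 | 0 | c.0 | —b→ p16, —c→ p17
  p12 = 0 | (0 + 0 + b.0) | c.c.0 | —b→ p15, —c→ p18
  p13 = c.0 | (0 + 0 + b.0) | c.0 | —b→ p16, —c→ p18, —c→ p19
  p14 = b.c.0 | (0 + 0 + b.0) | 0 | —b→ p17, —b→ p19
  p15 = 0 | 0 | c.c.0 | —c→ p20
  p16 = c.0 | 0 | c.0 | —c→ p20, —c→ p21
  p17 = b.c.0 | 0 | 0 | —b→ p21
  p18 = 0 | (0 + 0 + b.0) | c.0 | —b→ p20, —c→ p22
  p19 = c.0 | (0 + 0 + b.0) | 0 | —b→ p21, —c→ p22
  p20 = 0 | 0 | c.0 | —c→ p23
  p21 = c.0 | 0 | 0 | —c→ p23
  p22 = 0 | (0 + 0 + b.0) | 0 | —b→ p23
  p23 = 0 | 0 | 0 | ·
LTS(Q): 24 reachable states
  q0 = b.c.0 | (0 + 0 + 0 + b.0) | d.c.c.0 | —b→ q1, —b→ q2, —d→ q3
  q1 = b.c.0 | 0 | d.c.c.0 | —b→ q4, —d→ q5
  q2 = c.0 | (0 + 0 + 0 + b.0) | d.c.c.0 | —b→ q4, —c→ q6, —d→ q7
  q3 = b.c.0 | (0 + 0 + 0 + b.0) | c.c.0 | —b→ q5, —b→ q7, —c→ q8
  q4 = c.0 | 0 | d.c.c.0 | —c→ q9, —d→ q10
  q5 = b.c.0 | 0 | c.c.0 | —b→ q10, —c→ q11
  q6 = 0 | (0 + 0 + 0 + b.0) | d.c.c.0 | —b→ q9, —d→ q12
  q7 = c.0 | (0 + 0 + 0 + b.0) | c.c.0 | —b→ q10, —c→ q12, —c→ q13
  q8 = b.c.0 | (0 + 0 + 0 + b.0) | c.0 | —b→ q11, —b→ q13, —c→ q14
  q9 = 0 | 0 | d.c.c.0 | —d→ q15
  q10 = c.0 | 0 | c.c.0 | —c→ q15, —c→ q16
  q11 = b.c.0 | 0 | c.0 | —b→ q16, —c→ q17
  q12 = 0 | (0 + 0 + 0 + b.0) | c.c.0 | —b→ q15, —c→ q18
  q13 = c.0 | (0 + 0 + 0 + b.0) | c.0 | —b→ q16, —c→ q18, —c→ q19
  q14 = b.c.0 | (0 + 0 + 0 + b.0) | 0 | —b→ q17, —b→ q19
  q15 = 0 | 0 | c.c.0 | —c→ q20
  q16 = c.0 | 0 | c.0 | —c→ q20, —c→ q21
  q17 = b.c.0 | 0 | 0 | —b→ q21
  q18 = 0 | (0 + 0 + 0 + b.0) | c.0 | —b→ q20, —c→ q22
  q19 = c.0 | (0 + 0 + 0 + b.0) | 0 | —b→ q21, —c→ q22
  q20 = 0 | 0 | c.0 | —c→ q23
  q21 = c.0 | 0 | 0 | —c→ q23
  q22 = 0 | (0 + 0 + 0 + b.0) | 0 | —b→ q23
  q23 = 0 | 0 | 0 | ·
Partition-refinement fixed point:
  B0 = {p0, q0}
  B1 = {p2, q2}
  B2 = {p6, q6}
  B3 = {p9, q9}
  B4 = {p15, p16, q15, q16}
  B5 = {p20, p21, q20, q21}
  B6 = {p23, q23}
  B7 = {p12, p13, q12, q13}
  B8 = {p18, p19, q18, q19}
  B9 = {p22, q22}
  B10 = {p4, q4}
  B11 = {p10, q10}
  B12 = {p7, q7}
  B13 = {p3, q3}
  B14 = {p5, q5}
  B15 = {p11, q11}
  B16 = {p17, q17}
  B17 = {p8, q8}
  B18 = {p14, q14}
  B19 = {p1, q1}
p0 ∈ B0, q0 ∈ B0 → same block

YES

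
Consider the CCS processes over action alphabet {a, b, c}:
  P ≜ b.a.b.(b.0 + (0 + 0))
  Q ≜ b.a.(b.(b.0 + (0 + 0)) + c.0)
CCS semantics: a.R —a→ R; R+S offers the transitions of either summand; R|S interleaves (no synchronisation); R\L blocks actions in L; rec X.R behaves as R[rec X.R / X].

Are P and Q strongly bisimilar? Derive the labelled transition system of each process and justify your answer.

P's transition system — 5 states:
  s0 = b.a.b.(b.0 + (0 + 0)) :: --b--▸ s1
  s1 = a.b.(b.0 + (0 + 0)) :: --a--▸ s2
  s2 = b.(b.0 + (0 + 0)) :: --b--▸ s3
  s3 = b.0 + (0 + 0) :: --b--▸ s4
  s4 = 0 :: ·
Q's transition system — 5 states:
  t0 = b.a.(b.(b.0 + (0 + 0)) + c.0) :: --b--▸ t1
  t1 = a.(b.(b.0 + (0 + 0)) + c.0) :: --a--▸ t2
  t2 = b.(b.0 + (0 + 0)) + c.0 :: --b--▸ t3, --c--▸ t4
  t3 = b.0 + (0 + 0) :: --b--▸ t4
  t4 = 0 :: ·
Partition-refinement fixed point:
  B0 = {s0}
  B1 = {s1}
  B2 = {s2}
  B3 = {s3, t3}
  B4 = {s4, t4}
  B5 = {t0}
  B6 = {t1}
  B7 = {t2}
s0 ∈ B0, t0 ∈ B5 → different blocks

NO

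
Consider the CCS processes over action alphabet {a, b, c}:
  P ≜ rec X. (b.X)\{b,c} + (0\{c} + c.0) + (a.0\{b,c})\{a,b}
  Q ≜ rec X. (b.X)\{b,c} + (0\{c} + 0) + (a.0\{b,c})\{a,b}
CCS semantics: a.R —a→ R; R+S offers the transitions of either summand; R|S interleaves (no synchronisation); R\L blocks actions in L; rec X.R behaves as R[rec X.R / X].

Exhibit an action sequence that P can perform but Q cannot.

c

LTS(P): 2 reachable states
  s0 = rec X. (b.X)\{b,c} + (0\{c} + c.0) + (a.0\{b,c})\{a,b} :: ··c··> s1
  s1 = 0 :: (no moves)
LTS(Q): 1 reachable states
  t0 = rec X. (b.X)\{b,c} + (0\{c} + 0) + (a.0\{b,c})\{a,b} :: (no moves)
Executing c from P (initial set {s0}):
  step 1 (c): {s1}
  ✓ P
Executing c from Q (initial set {t0}):
  step 1 (c): ∅ (Q stuck)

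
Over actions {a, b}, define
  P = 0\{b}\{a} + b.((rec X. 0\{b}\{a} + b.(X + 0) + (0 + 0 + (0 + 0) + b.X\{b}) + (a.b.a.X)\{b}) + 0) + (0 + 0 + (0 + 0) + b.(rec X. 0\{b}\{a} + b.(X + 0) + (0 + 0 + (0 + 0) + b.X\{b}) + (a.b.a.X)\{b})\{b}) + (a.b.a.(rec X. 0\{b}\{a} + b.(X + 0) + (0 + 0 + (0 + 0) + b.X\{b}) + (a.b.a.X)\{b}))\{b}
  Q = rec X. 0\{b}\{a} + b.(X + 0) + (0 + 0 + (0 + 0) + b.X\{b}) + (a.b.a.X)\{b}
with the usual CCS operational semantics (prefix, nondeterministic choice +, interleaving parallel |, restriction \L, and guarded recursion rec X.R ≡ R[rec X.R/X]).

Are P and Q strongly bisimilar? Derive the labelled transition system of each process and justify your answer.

bisimilar

LTS(P): 5 reachable states
  m0 = 0\{b}\{a} + b.((rec X. 0\{b}\{a} + b.(X + 0) + (0 + 0 + (0 + 0) + b.X\{b}) + (a.b.a.X)\{b}) + 0) + (0 + 0 + (0 + 0) + b.(rec X. 0\{b}\{a} + b.(X + 0) + (0 + 0 + (0 + 0) + b.X\{b}) + (a.b.a.X)\{b})\{b}) + (a.b.a.(rec X. 0\{b}\{a} + b.(X + 0) + (0 + 0 + (0 + 0) + b.X\{b}) + (a.b.a.X)\{b}))\{b} | ··a··> m1, ··b··> m2, ··b··> m3
  m1 = (b.a.(rec X. 0\{b}\{a} + b.(X + 0) + (0 + 0 + (0 + 0) + b.X\{b}) + (a.b.a.X)\{b}))\{b} | (no moves)
  m2 = (rec X. 0\{b}\{a} + b.(X + 0) + (0 + 0 + (0 + 0) + b.X\{b}) + (a.b.a.X)\{b}) + 0 | ··a··> m1, ··b··> m2, ··b··> m3
  m3 = (rec X. 0\{b}\{a} + b.(X + 0) + (0 + 0 + (0 + 0) + b.X\{b}) + (a.b.a.X)\{b})\{b} | ··a··> m4
  m4 = (b.a.(rec X. 0\{b}\{a} + b.(X + 0) + (0 + 0 + (0 + 0) + b.X\{b}) + (a.b.a.X)\{b}))\{b}\{b} | (no moves)
LTS(Q): 5 reachable states
  n0 = rec X. 0\{b}\{a} + b.(X + 0) + (0 + 0 + (0 + 0) + b.X\{b}) + (a.b.a.X)\{b} | ··a··> n1, ··b··> n2, ··b··> n3
  n1 = (b.a.(rec X. 0\{b}\{a} + b.(X + 0) + (0 + 0 + (0 + 0) + b.X\{b}) + (a.b.a.X)\{b}))\{b} | (no moves)
  n2 = (rec X. 0\{b}\{a} + b.(X + 0) + (0 + 0 + (0 + 0) + b.X\{b}) + (a.b.a.X)\{b}) + 0 | ··a··> n1, ··b··> n2, ··b··> n3
  n3 = (rec X. 0\{b}\{a} + b.(X + 0) + (0 + 0 + (0 + 0) + b.X\{b}) + (a.b.a.X)\{b})\{b} | ··a··> n4
  n4 = (b.a.(rec X. 0\{b}\{a} + b.(X + 0) + (0 + 0 + (0 + 0) + b.X\{b}) + (a.b.a.X)\{b}))\{b}\{b} | (no moves)
Partition-refinement fixed point:
  B0 = {m0, m2, n0, n2}
  B1 = {m1, m4, n1, n4}
  B2 = {m3, n3}
m0 ∈ B0, n0 ∈ B0 → same block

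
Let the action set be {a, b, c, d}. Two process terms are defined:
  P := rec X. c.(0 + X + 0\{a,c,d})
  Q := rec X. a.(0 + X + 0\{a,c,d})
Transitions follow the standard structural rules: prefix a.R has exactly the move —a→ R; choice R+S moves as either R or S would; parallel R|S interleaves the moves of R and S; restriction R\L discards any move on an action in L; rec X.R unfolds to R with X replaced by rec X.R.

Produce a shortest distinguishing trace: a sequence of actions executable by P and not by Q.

LTS(P): 2 reachable states
  s0 = rec X. c.(0 + X + 0\{a,c,d}) :: --c--▸ s1
  s1 = 0 + (rec X. c.(0 + X + 0\{a,c,d})) + 0\{a,c,d} :: --c--▸ s1
LTS(Q): 2 reachable states
  t0 = rec X. a.(0 + X + 0\{a,c,d}) :: --a--▸ t1
  t1 = 0 + (rec X. a.(0 + X + 0\{a,c,d})) + 0\{a,c,d} :: --a--▸ t1
Executing c from P (initial set {s0}):
  [1] c ⇒ {s1}
  ✓ P
Executing c from Q (initial set {t0}):
  [1] c ⇒ no successor for Q

c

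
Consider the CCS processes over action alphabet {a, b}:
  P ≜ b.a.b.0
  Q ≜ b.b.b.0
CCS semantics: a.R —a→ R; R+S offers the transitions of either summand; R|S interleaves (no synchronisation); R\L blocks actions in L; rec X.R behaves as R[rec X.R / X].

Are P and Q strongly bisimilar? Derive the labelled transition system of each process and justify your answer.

not bisimilar

Reachable graph of P (4 states):
  p0 = b.a.b.0 ⊢ --b--▸ p1
  p1 = a.b.0 ⊢ --a--▸ p2
  p2 = b.0 ⊢ --b--▸ p3
  p3 = 0 ⊢ deadlocked
Reachable graph of Q (4 states):
  q0 = b.b.b.0 ⊢ --b--▸ q1
  q1 = b.b.0 ⊢ --b--▸ q2
  q2 = b.0 ⊢ --b--▸ q3
  q3 = 0 ⊢ deadlocked
Coarsest stable partition (strong bisimilarity classes):
  B0 = {p0}
  B1 = {p1}
  B2 = {p2, q2}
  B3 = {p3, q3}
  B4 = {q0}
  B5 = {q1}
p0 ∈ B0, q0 ∈ B4 → different blocks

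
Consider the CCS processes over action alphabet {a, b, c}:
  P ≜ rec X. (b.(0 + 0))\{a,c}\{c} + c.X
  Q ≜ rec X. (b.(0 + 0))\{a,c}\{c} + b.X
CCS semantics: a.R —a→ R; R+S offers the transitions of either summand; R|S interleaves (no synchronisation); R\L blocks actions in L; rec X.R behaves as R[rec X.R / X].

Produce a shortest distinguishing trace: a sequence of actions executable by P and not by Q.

c

Reachable graph of P (2 states):
  u0 = rec X. (b.(0 + 0))\{a,c}\{c} + c.X | =b=> u1, =c=> u0
  u1 = (0 + 0)\{a,c}\{c} | ∅
Reachable graph of Q (2 states):
  v0 = rec X. (b.(0 + 0))\{a,c}\{c} + b.X | =b=> v0, =b=> v1
  v1 = (0 + 0)\{a,c}\{c} | ∅
Trace ⟨c⟩ through P, begin at {u0}:
  step 1 (c): {u0}
  ✓ P
Trace ⟨c⟩ through Q, begin at {v0}:
  step 1 (c): no successor for Q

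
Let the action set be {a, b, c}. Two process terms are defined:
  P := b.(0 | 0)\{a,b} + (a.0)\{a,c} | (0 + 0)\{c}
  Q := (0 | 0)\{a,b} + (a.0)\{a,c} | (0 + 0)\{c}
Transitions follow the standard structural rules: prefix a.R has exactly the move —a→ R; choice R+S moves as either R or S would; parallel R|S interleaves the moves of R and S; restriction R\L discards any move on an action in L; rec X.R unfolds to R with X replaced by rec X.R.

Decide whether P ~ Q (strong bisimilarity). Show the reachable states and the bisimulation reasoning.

P's transition system — 2 states:
  u0 = b.(0 | 0)\{a,b} + (a.0)\{a,c} | (0 + 0)\{c} has moves --b--▸ u1
  u1 = (0 | 0)\{a,b} has moves deadlocked
Q's transition system — 1 states:
  v0 = (0 | 0)\{a,b} + (a.0)\{a,c} | (0 + 0)\{c} has moves deadlocked
Coarsest stable partition (strong bisimilarity classes):
  B0 = {u0}
  B1 = {u1, v0}
u0 ∈ B0, v0 ∈ B1 → different blocks

not bisimilar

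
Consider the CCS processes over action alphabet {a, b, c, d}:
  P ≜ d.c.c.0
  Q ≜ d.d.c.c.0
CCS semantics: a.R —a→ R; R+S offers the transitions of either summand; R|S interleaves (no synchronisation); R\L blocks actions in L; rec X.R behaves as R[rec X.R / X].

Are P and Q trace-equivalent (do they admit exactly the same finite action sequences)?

trace-distinct — witness ⟨dc⟩

P's transition system — 4 states:
  u0 = d.c.c.0 | -d-> u1
  u1 = c.c.0 | -c-> u2
  u2 = c.0 | -c-> u3
  u3 = 0 | stopped
Q's transition system — 5 states:
  v0 = d.d.c.c.0 | -d-> v1
  v1 = d.c.c.0 | -d-> v2
  v2 = c.c.0 | -c-> v3
  v3 = c.0 | -c-> v4
  v4 = 0 | stopped
Run σ = ⟨dc⟩ on P: start {u0}
  step 1 (d): {u1}
  step 2 (c): {u2}
  P completes σ.
Run σ = ⟨dc⟩ on Q: start {v0}
  step 1 (d): {v1}
  step 2 (c): no successor for Q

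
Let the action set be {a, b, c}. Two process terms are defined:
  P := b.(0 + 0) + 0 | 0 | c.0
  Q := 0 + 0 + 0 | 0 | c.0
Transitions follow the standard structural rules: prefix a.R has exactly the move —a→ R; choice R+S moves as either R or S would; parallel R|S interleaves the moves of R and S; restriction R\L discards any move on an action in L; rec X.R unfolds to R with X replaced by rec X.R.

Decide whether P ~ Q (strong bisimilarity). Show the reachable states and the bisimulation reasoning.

P ≁ Q

LTS(P): 3 reachable states
  u0 = b.(0 + 0) + 0 | 0 | c.0 ⊢ —b→ u1, —c→ u2
  u1 = 0 + 0 ⊢ stopped
  u2 = 0 | 0 | 0 ⊢ stopped
LTS(Q): 2 reachable states
  v0 = 0 + 0 + 0 | 0 | c.0 ⊢ —c→ v1
  v1 = 0 | 0 | 0 ⊢ stopped
Coarsest stable partition (strong bisimilarity classes):
  B0 = {u0}
  B1 = {u1, u2, v1}
  B2 = {v0}
u0 ∈ B0, v0 ∈ B2 → different blocks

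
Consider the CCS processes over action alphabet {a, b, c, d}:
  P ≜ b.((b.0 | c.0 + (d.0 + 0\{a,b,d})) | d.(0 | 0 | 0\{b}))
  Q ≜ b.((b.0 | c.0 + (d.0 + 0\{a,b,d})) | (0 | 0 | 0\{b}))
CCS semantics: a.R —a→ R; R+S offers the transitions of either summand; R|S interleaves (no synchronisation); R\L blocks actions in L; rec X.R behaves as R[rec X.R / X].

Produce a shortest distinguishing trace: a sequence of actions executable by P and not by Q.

Reachable graph of P (11 states):
  p0 = b.((b.0 | c.0 + (d.0 + 0\{a,b,d})) | d.(0 | 0 | 0\{b})) → --b--▸ p1
  p1 = (b.0 | c.0 + (d.0 + 0\{a,b,d})) | d.(0 | 0 | 0\{b}) → --b--▸ p2, --c--▸ p3, --d--▸ p4, --d--▸ p5
  p2 = 0 | c.0 | d.(0 | 0 | 0\{b}) → --c--▸ p6, --d--▸ p7
  p3 = b.0 | 0 | d.(0 | 0 | 0\{b}) → --b--▸ p6, --d--▸ p8
  p4 = (b.0 | c.0 + (d.0 + 0\{a,b,d})) | (0 | 0 | 0\{b}) → --b--▸ p7, --c--▸ p8, --d--▸ p9
  p5 = 0 | d.(0 | 0 | 0\{b}) → --d--▸ p9
  p6 = 0 | 0 | d.(0 | 0 | 0\{b}) → --d--▸ p10
  p7 = 0 | c.0 | (0 | 0 | 0\{b}) → --c--▸ p10
  p8 = b.0 | 0 | (0 | 0 | 0\{b}) → --b--▸ p10
  p9 = 0 | (0 | 0 | 0\{b}) → ∅
  p10 = 0 | 0 | (0 | 0 | 0\{b}) → ∅
Reachable graph of Q (6 states):
  q0 = b.((b.0 | c.0 + (d.0 + 0\{a,b,d})) | (0 | 0 | 0\{b})) → --b--▸ q1
  q1 = (b.0 | c.0 + (d.0 + 0\{a,b,d})) | (0 | 0 | 0\{b}) → --b--▸ q2, --c--▸ q3, --d--▸ q4
  q2 = 0 | c.0 | (0 | 0 | 0\{b}) → --c--▸ q5
  q3 = b.0 | 0 | (0 | 0 | 0\{b}) → --b--▸ q5
  q4 = 0 | (0 | 0 | 0\{b}) → ∅
  q5 = 0 | 0 | (0 | 0 | 0\{b}) → ∅
Run σ = ⟨bbd⟩ on P: start {p0}
  [1] b ⇒ {p1}
  [2] b ⇒ {p2}
  [3] d ⇒ {p7}
  — P admits the full trace.
Run σ = ⟨bbd⟩ on Q: start {q0}
  [1] b ⇒ {q1}
  [2] b ⇒ {q2}
  [3] d ⇒ no successor for Q

bbd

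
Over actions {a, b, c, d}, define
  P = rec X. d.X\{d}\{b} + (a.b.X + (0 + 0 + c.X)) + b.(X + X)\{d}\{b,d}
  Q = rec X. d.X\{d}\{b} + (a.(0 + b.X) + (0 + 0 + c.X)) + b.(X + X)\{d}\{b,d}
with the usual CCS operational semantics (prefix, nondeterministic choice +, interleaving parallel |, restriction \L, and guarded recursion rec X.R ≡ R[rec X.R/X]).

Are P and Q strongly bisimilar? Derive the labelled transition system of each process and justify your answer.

YES

LTS(P): 7 reachable states
  s0 = rec X. d.X\{d}\{b} + (a.b.X + (0 + 0 + c.X)) + b.(X + X)\{d}\{b,d} | --a--▸ s1, --b--▸ s2, --c--▸ s0, --d--▸ s3
  s1 = b.(rec X. d.X\{d}\{b} + (a.b.X + (0 + 0 + c.X)) + b.(X + X)\{d}\{b,d}) | --b--▸ s0
  s2 = ((rec X. d.X\{d}\{b} + (a.b.X + (0 + 0 + c.X)) + b.(X + X)\{d}\{b,d}) + (rec X. d.X\{d}\{b} + (a.b.X + (0 + 0 + c.X)) + b.(X + X)\{d}\{b,d}))\{d}\{b,d} | --a--▸ s4, --c--▸ s5
  s3 = (rec X. d.X\{d}\{b} + (a.b.X + (0 + 0 + c.X)) + b.(X + X)\{d}\{b,d})\{d}\{b} | --a--▸ s6, --c--▸ s3
  s4 = (b.(rec X. d.X\{d}\{b} + (a.b.X + (0 + 0 + c.X)) + b.(X + X)\{d}\{b,d}))\{d}\{b,d} | ·
  s5 = (rec X. d.X\{d}\{b} + (a.b.X + (0 + 0 + c.X)) + b.(X + X)\{d}\{b,d})\{d}\{b,d} | --a--▸ s4, --c--▸ s5
  s6 = (b.(rec X. d.X\{d}\{b} + (a.b.X + (0 + 0 + c.X)) + b.(X + X)\{d}\{b,d}))\{d}\{b} | ·
LTS(Q): 7 reachable states
  t0 = rec X. d.X\{d}\{b} + (a.(0 + b.X) + (0 + 0 + c.X)) + b.(X + X)\{d}\{b,d} | --a--▸ t1, --b--▸ t2, --c--▸ t0, --d--▸ t3
  t1 = 0 + b.(rec X. d.X\{d}\{b} + (a.(0 + b.X) + (0 + 0 + c.X)) + b.(X + X)\{d}\{b,d}) | --b--▸ t0
  t2 = ((rec X. d.X\{d}\{b} + (a.(0 + b.X) + (0 + 0 + c.X)) + b.(X + X)\{d}\{b,d}) + (rec X. d.X\{d}\{b} + (a.(0 + b.X) + (0 + 0 + c.X)) + b.(X + X)\{d}\{b,d}))\{d}\{b,d} | --a--▸ t4, --c--▸ t5
  t3 = (rec X. d.X\{d}\{b} + (a.(0 + b.X) + (0 + 0 + c.X)) + b.(X + X)\{d}\{b,d})\{d}\{b} | --a--▸ t6, --c--▸ t3
  t4 = (0 + b.(rec X. d.X\{d}\{b} + (a.(0 + b.X) + (0 + 0 + c.X)) + b.(X + X)\{d}\{b,d}))\{d}\{b,d} | ·
  t5 = (rec X. d.X\{d}\{b} + (a.(0 + b.X) + (0 + 0 + c.X)) + b.(X + X)\{d}\{b,d})\{d}\{b,d} | --a--▸ t4, --c--▸ t5
  t6 = (0 + b.(rec X. d.X\{d}\{b} + (a.(0 + b.X) + (0 + 0 + c.X)) + b.(X + X)\{d}\{b,d}))\{d}\{b} | ·
Partition-refinement fixed point:
  B0 = {s0, t0}
  B1 = {s2, s3, s5, t2, t3, t5}
  B2 = {s4, s6, t4, t6}
  B3 = {s1, t1}
s0 ∈ B0, t0 ∈ B0 → same block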